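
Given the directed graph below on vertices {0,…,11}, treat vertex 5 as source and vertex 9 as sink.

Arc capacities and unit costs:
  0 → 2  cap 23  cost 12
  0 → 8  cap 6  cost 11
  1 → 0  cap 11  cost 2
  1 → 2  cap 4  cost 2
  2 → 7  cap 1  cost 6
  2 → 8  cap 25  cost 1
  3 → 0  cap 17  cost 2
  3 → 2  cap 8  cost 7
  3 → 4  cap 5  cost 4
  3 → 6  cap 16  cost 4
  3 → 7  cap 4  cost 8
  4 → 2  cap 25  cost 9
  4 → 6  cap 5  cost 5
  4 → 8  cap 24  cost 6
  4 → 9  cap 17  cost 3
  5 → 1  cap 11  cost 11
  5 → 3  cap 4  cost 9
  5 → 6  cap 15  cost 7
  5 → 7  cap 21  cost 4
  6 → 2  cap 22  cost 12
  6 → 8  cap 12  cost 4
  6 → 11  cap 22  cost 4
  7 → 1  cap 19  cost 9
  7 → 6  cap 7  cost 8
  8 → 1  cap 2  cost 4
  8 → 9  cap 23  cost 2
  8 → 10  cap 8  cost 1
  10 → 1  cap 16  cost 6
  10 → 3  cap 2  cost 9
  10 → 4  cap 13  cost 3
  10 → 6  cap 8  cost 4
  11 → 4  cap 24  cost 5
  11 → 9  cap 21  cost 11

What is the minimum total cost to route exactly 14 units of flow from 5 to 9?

Minimum cost for 14 units: 188

shortest-cost path #1: 5→6→8→9 push 12 @ unit cost 13 (adds 156)
shortest-cost path #2: 5→3→4→9 push 2 @ unit cost 16 (adds 32)
total cost = 188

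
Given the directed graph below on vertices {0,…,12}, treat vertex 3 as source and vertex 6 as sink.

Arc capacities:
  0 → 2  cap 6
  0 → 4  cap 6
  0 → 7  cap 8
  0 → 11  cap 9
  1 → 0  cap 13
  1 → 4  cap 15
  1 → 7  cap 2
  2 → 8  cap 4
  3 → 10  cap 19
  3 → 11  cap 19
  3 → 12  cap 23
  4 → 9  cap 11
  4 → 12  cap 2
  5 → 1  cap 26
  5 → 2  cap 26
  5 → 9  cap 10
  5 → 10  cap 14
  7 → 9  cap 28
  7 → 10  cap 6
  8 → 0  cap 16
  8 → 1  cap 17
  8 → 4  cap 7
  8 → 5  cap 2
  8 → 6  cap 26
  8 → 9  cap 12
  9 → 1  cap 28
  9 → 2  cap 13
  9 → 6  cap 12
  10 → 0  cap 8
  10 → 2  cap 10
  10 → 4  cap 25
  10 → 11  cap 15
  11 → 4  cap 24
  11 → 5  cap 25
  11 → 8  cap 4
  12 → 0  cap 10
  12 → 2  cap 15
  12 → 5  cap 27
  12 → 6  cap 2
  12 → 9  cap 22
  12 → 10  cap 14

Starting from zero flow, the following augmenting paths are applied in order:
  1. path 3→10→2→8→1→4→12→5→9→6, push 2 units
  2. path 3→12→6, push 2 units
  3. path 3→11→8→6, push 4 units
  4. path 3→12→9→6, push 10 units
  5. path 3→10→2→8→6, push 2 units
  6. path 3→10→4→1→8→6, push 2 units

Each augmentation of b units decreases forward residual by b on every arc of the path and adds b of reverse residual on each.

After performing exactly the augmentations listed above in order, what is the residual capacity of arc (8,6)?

Residual capacity of (8,6): 18

after path 1 (3→10→2→8→1→4→12→5→9→6, push 2): res(8,6)=26
after path 2 (3→12→6, push 2): res(8,6)=26
after path 3 (3→11→8→6, push 4): res(8,6)=22
after path 4 (3→12→9→6, push 10): res(8,6)=22
after path 5 (3→10→2→8→6, push 2): res(8,6)=20
after path 6 (3→10→4→1→8→6, push 2): res(8,6)=18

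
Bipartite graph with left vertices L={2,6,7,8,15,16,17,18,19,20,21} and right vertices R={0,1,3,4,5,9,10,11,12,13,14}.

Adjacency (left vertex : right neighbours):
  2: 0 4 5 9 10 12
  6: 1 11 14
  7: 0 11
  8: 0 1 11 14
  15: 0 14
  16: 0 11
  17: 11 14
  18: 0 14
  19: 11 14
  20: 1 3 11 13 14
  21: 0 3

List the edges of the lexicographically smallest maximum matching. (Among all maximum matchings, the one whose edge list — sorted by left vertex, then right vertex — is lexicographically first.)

Lex-smallest maximum matching: {(2,4), (6,1), (7,0), (8,11), (15,14), (20,13), (21,3)}

|M| = 7 (so the lex-smallest maximum matching has 7 edges)
process left vertices in ascending order; for each, take the smallest-labelled available neighbour that still permits 7 edges overall, or leave it unmatched if none does
lex-smallest matching: {2-4, 6-1, 7-0, 8-11, 15-14, 20-13, 21-3}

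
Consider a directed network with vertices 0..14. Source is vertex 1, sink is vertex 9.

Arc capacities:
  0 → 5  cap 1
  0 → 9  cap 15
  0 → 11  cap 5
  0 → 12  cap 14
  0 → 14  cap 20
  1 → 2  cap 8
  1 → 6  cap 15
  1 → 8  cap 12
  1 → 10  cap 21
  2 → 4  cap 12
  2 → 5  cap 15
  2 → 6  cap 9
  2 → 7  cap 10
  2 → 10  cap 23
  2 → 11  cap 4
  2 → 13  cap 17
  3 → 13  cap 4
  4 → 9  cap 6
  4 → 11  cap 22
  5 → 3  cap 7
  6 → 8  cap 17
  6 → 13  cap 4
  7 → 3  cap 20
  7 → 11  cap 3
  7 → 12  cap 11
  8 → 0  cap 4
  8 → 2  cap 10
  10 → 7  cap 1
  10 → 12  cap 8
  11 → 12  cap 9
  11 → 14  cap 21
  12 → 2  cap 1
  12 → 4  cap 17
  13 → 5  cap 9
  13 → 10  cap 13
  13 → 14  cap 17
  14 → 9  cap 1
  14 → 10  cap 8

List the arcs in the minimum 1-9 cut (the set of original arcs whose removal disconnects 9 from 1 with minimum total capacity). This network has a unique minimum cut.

Min-cut arcs: {(4,9), (8,0), (14,9)} (total capacity 11)

augment #1: 1→2→4→9 push 6
augment #2: 1→8→0→9 push 4
augment #3: 1→2→11→14→9 push 1
max flow = 11; residual-reachable set from 1 gives S-side
cut edges (S→T): {(4,9), (8,0), (14,9)} total cap 11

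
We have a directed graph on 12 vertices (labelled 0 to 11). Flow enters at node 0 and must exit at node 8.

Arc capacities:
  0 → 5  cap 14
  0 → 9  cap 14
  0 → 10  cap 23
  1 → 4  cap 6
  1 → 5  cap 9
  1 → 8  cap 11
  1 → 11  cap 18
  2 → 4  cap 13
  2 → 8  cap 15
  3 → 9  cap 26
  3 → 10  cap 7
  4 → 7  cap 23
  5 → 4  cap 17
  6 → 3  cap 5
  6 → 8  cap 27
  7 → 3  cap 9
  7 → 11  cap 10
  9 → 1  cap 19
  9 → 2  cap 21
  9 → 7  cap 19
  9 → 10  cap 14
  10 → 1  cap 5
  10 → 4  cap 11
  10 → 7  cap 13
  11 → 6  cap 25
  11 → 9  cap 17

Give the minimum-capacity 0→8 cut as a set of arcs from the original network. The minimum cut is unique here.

augment #1: 0→9→1→8 push 11
augment #2: 0→9→2→8 push 3
augment #3: 0→10→1→9→2→8 push 5
augment #4: 0→10→7→11→6→8 push 10
augment #5: 0→10→7→3→9→2→8 push 3
augment #6: 0→5→4→7→3→9→2→8 push 4
augment #7: 0→5→4→7→3→9→1→11→6→8 push 2
max flow = 38; residual-reachable set from 0 gives S-side
cut edges (S→T): {(0,9), (7,3), (7,11), (10,1)} total cap 38

Min-cut arcs: {(0,9), (7,3), (7,11), (10,1)} (total capacity 38)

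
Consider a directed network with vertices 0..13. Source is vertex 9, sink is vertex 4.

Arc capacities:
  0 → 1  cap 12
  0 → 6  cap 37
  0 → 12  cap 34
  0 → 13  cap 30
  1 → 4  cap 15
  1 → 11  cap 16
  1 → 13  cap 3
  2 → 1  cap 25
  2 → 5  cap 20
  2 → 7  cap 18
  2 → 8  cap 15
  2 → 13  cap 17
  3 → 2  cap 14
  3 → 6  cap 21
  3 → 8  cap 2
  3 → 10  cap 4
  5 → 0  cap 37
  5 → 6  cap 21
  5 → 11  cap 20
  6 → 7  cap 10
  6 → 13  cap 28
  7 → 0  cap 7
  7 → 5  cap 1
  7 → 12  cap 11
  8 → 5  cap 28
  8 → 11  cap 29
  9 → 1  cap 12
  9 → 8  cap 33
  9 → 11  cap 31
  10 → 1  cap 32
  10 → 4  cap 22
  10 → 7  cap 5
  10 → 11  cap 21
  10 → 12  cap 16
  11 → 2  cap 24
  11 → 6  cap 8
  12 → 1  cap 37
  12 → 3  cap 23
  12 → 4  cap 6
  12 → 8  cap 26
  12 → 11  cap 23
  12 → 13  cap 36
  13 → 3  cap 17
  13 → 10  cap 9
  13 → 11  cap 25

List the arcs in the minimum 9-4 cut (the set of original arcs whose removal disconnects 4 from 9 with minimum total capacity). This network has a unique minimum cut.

augment #1: 9→1→4 push 12
augment #2: 9→11→2→1→4 push 3
augment #3: 9→8→5→0→12→4 push 6
augment #4: 9→11→2→13→10→4 push 9
augment #5: 9→11→2→13→3→10→4 push 4
max flow = 34; residual-reachable set from 9 gives S-side
cut edges (S→T): {(1,4), (3,10), (12,4), (13,10)} total cap 34

Min-cut arcs: {(1,4), (3,10), (12,4), (13,10)} (total capacity 34)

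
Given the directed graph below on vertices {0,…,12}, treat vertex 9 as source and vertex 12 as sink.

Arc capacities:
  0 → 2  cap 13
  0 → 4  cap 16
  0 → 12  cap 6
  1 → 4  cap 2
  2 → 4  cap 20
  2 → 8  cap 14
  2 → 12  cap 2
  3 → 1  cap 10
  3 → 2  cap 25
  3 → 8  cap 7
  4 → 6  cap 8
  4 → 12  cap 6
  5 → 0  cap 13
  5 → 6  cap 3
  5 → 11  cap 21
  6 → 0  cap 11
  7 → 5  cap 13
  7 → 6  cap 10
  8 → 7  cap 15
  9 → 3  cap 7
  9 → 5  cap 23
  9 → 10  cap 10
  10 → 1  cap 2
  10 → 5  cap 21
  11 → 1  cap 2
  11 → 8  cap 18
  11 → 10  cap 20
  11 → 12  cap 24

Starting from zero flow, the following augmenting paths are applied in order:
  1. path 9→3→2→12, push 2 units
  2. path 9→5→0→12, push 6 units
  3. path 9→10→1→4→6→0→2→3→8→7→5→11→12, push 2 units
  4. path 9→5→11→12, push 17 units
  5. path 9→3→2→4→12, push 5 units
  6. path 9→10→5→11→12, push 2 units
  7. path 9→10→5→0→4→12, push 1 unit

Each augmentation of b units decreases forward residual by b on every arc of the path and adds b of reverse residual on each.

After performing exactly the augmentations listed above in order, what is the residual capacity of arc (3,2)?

Residual capacity of (3,2): 20

after path 1 (9→3→2→12, push 2): res(3,2)=23
after path 2 (9→5→0→12, push 6): res(3,2)=23
after path 3 (9→10→1→4→6→0→2→3→8→7→5→11→12, push 2): res(3,2)=25
after path 4 (9→5→11→12, push 17): res(3,2)=25
after path 5 (9→3→2→4→12, push 5): res(3,2)=20
after path 6 (9→10→5→11→12, push 2): res(3,2)=20
after path 7 (9→10→5→0→4→12, push 1): res(3,2)=20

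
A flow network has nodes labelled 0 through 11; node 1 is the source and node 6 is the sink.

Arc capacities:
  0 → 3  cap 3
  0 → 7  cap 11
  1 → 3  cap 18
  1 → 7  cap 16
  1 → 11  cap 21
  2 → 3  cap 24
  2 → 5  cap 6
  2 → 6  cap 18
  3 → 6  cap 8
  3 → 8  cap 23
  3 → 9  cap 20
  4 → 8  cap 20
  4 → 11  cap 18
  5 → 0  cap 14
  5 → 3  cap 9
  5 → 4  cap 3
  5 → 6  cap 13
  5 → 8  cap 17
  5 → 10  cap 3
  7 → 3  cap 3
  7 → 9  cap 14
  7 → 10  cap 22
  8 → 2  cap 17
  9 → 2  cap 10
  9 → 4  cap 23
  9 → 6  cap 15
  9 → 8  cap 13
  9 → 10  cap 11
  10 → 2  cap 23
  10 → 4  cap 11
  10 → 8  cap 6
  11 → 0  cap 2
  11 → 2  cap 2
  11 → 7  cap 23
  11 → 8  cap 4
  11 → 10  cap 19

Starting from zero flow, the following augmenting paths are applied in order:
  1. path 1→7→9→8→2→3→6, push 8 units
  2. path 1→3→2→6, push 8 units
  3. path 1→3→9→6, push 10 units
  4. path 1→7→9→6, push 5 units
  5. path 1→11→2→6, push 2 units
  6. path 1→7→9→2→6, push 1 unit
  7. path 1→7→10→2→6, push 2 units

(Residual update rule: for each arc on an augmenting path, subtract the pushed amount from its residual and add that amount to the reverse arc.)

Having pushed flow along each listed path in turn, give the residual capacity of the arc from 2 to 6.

after path 1 (1→7→9→8→2→3→6, push 8): res(2,6)=18
after path 2 (1→3→2→6, push 8): res(2,6)=10
after path 3 (1→3→9→6, push 10): res(2,6)=10
after path 4 (1→7→9→6, push 5): res(2,6)=10
after path 5 (1→11→2→6, push 2): res(2,6)=8
after path 6 (1→7→9→2→6, push 1): res(2,6)=7
after path 7 (1→7→10→2→6, push 2): res(2,6)=5

Residual capacity of (2,6): 5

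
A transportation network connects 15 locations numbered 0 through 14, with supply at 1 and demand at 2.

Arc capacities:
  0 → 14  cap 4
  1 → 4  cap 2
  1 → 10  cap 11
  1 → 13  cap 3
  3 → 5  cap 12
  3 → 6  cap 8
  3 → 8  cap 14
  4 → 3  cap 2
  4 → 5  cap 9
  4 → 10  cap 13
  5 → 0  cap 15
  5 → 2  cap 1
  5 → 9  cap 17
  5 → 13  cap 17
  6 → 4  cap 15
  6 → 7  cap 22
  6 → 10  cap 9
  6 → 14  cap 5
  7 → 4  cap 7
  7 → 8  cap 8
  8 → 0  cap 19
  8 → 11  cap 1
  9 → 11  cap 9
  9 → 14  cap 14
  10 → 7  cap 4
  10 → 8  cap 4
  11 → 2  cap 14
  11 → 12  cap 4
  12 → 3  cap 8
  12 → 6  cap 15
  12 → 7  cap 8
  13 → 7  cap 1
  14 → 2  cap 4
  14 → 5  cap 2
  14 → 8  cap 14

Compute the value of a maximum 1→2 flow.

Maximum flow value: 11

augment #1: 1→4→5→2 bottleneck 1, total now 1
augment #2: 1→10→8→11→2 bottleneck 1, total now 2
augment #3: 1→4→3→6→14→2 bottleneck 1, total now 3
augment #4: 1→10→8→0→14→2 bottleneck 3, total now 6
augment #5: 1→10→7→4→5→9→11→2 bottleneck 4, total now 10
augment #6: 1→13→7→4→5→9→11→2 bottleneck 1, total now 11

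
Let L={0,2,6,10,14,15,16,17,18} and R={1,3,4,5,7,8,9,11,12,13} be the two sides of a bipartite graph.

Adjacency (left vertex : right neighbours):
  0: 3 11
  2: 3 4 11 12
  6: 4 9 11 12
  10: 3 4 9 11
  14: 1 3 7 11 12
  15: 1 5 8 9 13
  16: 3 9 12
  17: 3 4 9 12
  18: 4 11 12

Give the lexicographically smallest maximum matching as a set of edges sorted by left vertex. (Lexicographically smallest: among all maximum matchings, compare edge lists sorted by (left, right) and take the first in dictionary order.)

Lex-smallest maximum matching: {(0,3), (2,4), (6,9), (10,11), (14,1), (15,5), (16,12)}

|M| = 7 (so the lex-smallest maximum matching has 7 edges)
process left vertices in ascending order; for each, take the smallest-labelled available neighbour that still permits 7 edges overall, or leave it unmatched if none does
lex-smallest matching: {0-3, 2-4, 6-9, 10-11, 14-1, 15-5, 16-12}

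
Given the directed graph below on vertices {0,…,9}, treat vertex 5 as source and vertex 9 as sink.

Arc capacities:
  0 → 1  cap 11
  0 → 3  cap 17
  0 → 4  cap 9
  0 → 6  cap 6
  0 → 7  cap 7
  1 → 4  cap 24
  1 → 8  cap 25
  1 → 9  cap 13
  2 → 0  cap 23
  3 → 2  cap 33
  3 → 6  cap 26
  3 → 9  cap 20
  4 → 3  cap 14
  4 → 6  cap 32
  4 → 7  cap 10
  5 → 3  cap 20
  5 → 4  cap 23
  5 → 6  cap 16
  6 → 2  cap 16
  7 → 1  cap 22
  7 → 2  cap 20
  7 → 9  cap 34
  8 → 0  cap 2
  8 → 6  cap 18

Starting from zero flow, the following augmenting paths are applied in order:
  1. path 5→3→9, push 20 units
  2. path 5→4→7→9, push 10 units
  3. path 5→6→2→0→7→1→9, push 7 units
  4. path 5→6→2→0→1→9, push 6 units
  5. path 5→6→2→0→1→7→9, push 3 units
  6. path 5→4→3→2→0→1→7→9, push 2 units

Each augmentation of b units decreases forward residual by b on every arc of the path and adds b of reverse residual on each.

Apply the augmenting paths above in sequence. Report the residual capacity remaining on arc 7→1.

after path 1 (5→3→9, push 20): res(7,1)=22
after path 2 (5→4→7→9, push 10): res(7,1)=22
after path 3 (5→6→2→0→7→1→9, push 7): res(7,1)=15
after path 4 (5→6→2→0→1→9, push 6): res(7,1)=15
after path 5 (5→6→2→0→1→7→9, push 3): res(7,1)=18
after path 6 (5→4→3→2→0→1→7→9, push 2): res(7,1)=20

Residual capacity of (7,1): 20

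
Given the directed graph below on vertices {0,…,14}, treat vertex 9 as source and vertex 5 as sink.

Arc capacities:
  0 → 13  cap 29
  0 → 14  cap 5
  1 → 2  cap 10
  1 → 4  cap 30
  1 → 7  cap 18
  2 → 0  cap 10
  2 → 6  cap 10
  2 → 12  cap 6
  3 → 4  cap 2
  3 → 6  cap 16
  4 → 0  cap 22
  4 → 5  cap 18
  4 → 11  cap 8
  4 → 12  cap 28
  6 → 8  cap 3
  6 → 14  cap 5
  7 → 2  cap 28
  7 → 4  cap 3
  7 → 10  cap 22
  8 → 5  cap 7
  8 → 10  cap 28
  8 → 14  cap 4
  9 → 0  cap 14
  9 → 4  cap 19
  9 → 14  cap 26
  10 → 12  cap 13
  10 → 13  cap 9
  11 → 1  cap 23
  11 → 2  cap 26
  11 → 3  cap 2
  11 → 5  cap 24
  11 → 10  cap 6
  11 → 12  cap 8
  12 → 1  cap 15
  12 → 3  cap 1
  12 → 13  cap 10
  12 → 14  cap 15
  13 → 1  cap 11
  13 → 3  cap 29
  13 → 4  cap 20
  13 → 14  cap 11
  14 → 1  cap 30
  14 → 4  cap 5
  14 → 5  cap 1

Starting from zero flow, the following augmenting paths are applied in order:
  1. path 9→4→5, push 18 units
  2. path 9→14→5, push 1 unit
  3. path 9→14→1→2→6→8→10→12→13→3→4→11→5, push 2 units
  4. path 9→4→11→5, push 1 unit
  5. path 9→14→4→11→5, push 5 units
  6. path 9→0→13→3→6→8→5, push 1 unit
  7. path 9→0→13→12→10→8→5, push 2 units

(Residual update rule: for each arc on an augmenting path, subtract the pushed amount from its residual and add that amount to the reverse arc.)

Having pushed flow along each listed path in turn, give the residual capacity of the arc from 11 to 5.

after path 1 (9→4→5, push 18): res(11,5)=24
after path 2 (9→14→5, push 1): res(11,5)=24
after path 3 (9→14→1→2→6→8→10→12→13→3→4→11→5, push 2): res(11,5)=22
after path 4 (9→4→11→5, push 1): res(11,5)=21
after path 5 (9→14→4→11→5, push 5): res(11,5)=16
after path 6 (9→0→13→3→6→8→5, push 1): res(11,5)=16
after path 7 (9→0→13→12→10→8→5, push 2): res(11,5)=16

Residual capacity of (11,5): 16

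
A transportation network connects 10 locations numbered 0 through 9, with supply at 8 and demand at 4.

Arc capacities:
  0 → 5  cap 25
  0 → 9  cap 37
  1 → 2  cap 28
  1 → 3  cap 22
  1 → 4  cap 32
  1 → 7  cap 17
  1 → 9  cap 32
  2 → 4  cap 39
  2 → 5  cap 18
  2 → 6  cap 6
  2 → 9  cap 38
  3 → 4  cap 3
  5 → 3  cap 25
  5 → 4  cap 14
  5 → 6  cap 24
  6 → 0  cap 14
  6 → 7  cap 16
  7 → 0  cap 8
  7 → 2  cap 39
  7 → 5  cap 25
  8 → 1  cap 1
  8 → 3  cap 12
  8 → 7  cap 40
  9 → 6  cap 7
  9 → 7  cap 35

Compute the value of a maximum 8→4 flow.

Maximum flow value: 44

augment #1: 8→1→4 bottleneck 1, total now 1
augment #2: 8→3→4 bottleneck 3, total now 4
augment #3: 8→7→2→4 bottleneck 39, total now 43
augment #4: 8→7→5→4 bottleneck 1, total now 44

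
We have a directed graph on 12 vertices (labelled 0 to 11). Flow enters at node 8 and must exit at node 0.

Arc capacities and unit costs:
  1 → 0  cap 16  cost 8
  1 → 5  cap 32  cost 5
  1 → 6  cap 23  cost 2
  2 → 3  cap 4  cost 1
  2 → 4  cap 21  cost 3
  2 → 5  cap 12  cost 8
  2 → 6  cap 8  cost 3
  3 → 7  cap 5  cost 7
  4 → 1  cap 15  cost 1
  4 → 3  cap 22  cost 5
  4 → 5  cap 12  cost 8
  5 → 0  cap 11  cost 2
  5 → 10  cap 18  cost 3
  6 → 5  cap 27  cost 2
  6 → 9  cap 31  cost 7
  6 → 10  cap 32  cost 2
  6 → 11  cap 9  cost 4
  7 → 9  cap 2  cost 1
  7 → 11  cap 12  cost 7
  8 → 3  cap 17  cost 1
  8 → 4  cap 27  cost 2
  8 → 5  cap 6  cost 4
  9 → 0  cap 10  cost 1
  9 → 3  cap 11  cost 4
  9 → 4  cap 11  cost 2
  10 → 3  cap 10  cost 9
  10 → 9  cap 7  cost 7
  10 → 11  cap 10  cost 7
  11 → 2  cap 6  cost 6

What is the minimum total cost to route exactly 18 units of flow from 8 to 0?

shortest-cost path #1: 8→5→0 push 6 @ unit cost 6 (adds 36)
shortest-cost path #2: 8→4→1→6→5→0 push 5 @ unit cost 9 (adds 45)
shortest-cost path #3: 8→3→7→9→0 push 2 @ unit cost 10 (adds 20)
shortest-cost path #4: 8→4→1→0 push 5 @ unit cost 11 (adds 55)
total cost = 156

Minimum cost for 18 units: 156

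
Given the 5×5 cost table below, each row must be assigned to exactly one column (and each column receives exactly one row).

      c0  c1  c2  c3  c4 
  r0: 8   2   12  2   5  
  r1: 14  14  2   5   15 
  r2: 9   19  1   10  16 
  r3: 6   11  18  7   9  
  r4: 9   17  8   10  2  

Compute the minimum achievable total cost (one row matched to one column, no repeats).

optimal assignment: row0→col1 (cost 2), row1→col3 (cost 5), row2→col2 (cost 1), row3→col0 (cost 6), row4→col4 (cost 2)
total = 2 + 5 + 1 + 6 + 2 = 16

Minimum assignment cost: 16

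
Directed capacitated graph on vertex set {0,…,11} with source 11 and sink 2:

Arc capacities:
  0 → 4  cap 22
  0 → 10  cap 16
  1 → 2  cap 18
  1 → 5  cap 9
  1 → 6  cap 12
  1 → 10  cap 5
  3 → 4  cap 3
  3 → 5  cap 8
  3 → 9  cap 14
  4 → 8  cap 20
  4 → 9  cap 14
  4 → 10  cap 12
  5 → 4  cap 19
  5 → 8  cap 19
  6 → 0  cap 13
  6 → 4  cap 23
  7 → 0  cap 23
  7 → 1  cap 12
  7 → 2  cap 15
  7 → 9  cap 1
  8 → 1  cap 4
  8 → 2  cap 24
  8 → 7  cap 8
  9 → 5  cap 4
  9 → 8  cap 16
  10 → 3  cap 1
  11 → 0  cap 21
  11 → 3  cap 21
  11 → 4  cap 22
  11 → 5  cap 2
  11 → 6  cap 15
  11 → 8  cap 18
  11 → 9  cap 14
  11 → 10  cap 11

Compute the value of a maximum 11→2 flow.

augment #1: 11→8→2 bottleneck 18, total now 18
augment #2: 11→4→8→2 bottleneck 6, total now 24
augment #3: 11→4→8→1→2 bottleneck 4, total now 28
augment #4: 11→4→8→7→2 bottleneck 8, total now 36

Maximum flow value: 36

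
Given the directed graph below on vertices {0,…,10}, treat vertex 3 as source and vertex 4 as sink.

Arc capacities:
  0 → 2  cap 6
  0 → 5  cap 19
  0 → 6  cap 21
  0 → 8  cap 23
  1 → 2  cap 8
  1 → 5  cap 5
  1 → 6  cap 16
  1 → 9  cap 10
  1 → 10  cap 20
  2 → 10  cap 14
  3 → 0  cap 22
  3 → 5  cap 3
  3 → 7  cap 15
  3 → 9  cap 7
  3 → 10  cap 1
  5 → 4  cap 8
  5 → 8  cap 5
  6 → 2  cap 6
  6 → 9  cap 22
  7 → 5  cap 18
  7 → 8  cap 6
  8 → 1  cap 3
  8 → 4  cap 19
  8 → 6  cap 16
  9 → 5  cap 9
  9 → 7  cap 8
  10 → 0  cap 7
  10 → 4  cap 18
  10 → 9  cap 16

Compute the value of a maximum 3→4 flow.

augment #1: 3→5→4 bottleneck 3, total now 3
augment #2: 3→10→4 bottleneck 1, total now 4
augment #3: 3→0→5→4 bottleneck 5, total now 9
augment #4: 3→0→8→4 bottleneck 17, total now 26
augment #5: 3→7→8→4 bottleneck 2, total now 28
augment #6: 3→7→8→1→10→4 bottleneck 3, total now 31
augment #7: 3→7→5→0→2→10→4 bottleneck 5, total now 36
augment #8: 3→7→8→0→2→10→4 bottleneck 1, total now 37
augment #9: 3→7→5→8→6→2→10→4 bottleneck 4, total now 41
augment #10: 3→9→5→8→6→2→10→4 bottleneck 1, total now 42

Maximum flow value: 42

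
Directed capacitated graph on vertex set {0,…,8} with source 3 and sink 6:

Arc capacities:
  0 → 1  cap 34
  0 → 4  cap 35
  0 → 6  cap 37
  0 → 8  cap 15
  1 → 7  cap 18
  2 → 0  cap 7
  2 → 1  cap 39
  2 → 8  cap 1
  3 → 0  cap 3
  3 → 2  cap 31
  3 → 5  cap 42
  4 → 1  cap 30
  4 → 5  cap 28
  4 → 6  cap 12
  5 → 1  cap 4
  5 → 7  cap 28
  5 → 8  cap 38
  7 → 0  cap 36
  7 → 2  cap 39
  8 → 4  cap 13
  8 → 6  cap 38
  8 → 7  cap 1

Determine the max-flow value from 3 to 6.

augment #1: 3→0→6 bottleneck 3, total now 3
augment #2: 3→2→0→6 bottleneck 7, total now 10
augment #3: 3→2→8→6 bottleneck 1, total now 11
augment #4: 3→5→8→6 bottleneck 37, total now 48
augment #5: 3→5→7→0→6 bottleneck 5, total now 53
augment #6: 3→2→1→7→0→6 bottleneck 18, total now 71

Maximum flow value: 71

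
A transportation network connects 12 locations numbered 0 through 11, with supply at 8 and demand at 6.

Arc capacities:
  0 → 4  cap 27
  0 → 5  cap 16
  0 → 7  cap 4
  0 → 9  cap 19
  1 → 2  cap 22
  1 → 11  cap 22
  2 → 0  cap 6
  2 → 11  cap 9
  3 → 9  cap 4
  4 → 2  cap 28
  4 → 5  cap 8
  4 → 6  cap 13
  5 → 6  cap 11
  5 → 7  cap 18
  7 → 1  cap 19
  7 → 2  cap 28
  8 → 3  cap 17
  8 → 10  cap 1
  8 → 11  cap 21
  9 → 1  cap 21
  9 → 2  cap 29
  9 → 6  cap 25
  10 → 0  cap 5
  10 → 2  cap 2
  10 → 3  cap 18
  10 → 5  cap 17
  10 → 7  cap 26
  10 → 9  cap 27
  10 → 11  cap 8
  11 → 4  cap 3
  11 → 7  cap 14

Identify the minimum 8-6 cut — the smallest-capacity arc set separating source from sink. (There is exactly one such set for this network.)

augment #1: 8→3→9→6 push 4
augment #2: 8→10→5→6 push 1
augment #3: 8→11→4→6 push 3
augment #4: 8→11→7→2→0→4→6 push 6
max flow = 14; residual-reachable set from 8 gives S-side
cut edges (S→T): {(2,0), (3,9), (8,10), (11,4)} total cap 14

Min-cut arcs: {(2,0), (3,9), (8,10), (11,4)} (total capacity 14)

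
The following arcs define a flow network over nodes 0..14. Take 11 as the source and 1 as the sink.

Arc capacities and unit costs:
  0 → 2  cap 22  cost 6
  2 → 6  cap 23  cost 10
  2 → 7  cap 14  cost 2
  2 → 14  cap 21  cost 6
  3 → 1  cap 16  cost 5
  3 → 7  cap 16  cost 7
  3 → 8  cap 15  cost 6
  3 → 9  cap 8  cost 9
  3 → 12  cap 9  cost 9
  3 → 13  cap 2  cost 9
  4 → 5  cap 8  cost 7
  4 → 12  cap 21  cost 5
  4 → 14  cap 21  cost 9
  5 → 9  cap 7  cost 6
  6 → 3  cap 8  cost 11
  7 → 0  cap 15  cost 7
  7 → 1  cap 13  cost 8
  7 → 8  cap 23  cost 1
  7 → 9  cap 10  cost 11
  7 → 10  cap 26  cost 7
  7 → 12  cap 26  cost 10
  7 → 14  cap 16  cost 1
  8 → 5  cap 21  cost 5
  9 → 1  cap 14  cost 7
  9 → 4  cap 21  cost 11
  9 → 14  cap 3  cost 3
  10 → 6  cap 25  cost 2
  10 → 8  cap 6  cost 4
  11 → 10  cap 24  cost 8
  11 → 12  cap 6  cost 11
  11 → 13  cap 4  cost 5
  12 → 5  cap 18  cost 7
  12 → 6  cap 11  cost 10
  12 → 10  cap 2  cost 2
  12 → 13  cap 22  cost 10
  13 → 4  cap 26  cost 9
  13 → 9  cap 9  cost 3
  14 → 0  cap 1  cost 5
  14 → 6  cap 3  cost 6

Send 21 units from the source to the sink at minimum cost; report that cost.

shortest-cost path #1: 11→13→9→1 push 4 @ unit cost 15 (adds 60)
shortest-cost path #2: 11→10→6→3→1 push 8 @ unit cost 26 (adds 208)
shortest-cost path #3: 11→10→8→5→9→1 push 6 @ unit cost 30 (adds 180)
shortest-cost path #4: 11→12→13→9→1 push 3 @ unit cost 31 (adds 93)
total cost = 541

Minimum cost for 21 units: 541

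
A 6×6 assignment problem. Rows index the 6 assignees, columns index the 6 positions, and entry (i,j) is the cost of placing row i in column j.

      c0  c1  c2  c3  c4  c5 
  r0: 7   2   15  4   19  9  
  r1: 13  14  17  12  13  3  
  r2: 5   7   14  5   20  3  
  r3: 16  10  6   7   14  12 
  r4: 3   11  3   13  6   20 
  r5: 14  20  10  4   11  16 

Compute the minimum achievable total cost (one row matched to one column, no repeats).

optimal assignment: row0→col1 (cost 2), row1→col5 (cost 3), row2→col0 (cost 5), row3→col2 (cost 6), row4→col4 (cost 6), row5→col3 (cost 4)
total = 2 + 3 + 5 + 6 + 6 + 4 = 26

Minimum assignment cost: 26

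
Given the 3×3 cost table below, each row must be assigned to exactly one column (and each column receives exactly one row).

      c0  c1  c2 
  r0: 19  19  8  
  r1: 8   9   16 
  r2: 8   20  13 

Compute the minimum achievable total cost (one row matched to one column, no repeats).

optimal assignment: row0→col2 (cost 8), row1→col1 (cost 9), row2→col0 (cost 8)
total = 8 + 9 + 8 = 25

Minimum assignment cost: 25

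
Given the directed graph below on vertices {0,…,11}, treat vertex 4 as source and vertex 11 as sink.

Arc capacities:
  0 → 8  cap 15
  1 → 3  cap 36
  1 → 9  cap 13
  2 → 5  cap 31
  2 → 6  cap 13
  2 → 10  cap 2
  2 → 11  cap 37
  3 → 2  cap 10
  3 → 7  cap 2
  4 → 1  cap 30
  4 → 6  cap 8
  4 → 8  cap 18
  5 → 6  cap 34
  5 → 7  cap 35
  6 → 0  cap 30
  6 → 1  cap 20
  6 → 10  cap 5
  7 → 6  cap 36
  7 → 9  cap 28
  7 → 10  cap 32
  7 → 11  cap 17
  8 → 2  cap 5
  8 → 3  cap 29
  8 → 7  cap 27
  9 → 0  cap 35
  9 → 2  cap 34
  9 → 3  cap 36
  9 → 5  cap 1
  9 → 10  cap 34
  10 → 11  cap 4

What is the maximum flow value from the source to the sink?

Maximum flow value: 51

augment #1: 4→6→10→11 bottleneck 4, total now 4
augment #2: 4→8→2→11 bottleneck 5, total now 9
augment #3: 4→8→7→11 bottleneck 13, total now 22
augment #4: 4→1→3→2→11 bottleneck 10, total now 32
augment #5: 4→1→3→7→11 bottleneck 2, total now 34
augment #6: 4→1→9→2→11 bottleneck 13, total now 47
augment #7: 4→6→0→8→7→11 bottleneck 2, total now 49
augment #8: 4→6→0→8→7→9→2→11 bottleneck 2, total now 51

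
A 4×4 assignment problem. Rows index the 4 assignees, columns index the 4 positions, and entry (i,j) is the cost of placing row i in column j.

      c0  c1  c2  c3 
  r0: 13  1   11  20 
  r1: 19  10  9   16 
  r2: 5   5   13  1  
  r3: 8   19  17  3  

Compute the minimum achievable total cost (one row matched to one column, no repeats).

Minimum assignment cost: 18

optimal assignment: row0→col1 (cost 1), row1→col2 (cost 9), row2→col0 (cost 5), row3→col3 (cost 3)
total = 1 + 9 + 5 + 3 = 18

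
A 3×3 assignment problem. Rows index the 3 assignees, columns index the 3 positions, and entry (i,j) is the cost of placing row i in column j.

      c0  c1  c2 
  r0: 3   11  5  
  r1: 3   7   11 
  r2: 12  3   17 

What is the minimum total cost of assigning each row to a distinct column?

Minimum assignment cost: 11

optimal assignment: row0→col2 (cost 5), row1→col0 (cost 3), row2→col1 (cost 3)
total = 5 + 3 + 3 = 11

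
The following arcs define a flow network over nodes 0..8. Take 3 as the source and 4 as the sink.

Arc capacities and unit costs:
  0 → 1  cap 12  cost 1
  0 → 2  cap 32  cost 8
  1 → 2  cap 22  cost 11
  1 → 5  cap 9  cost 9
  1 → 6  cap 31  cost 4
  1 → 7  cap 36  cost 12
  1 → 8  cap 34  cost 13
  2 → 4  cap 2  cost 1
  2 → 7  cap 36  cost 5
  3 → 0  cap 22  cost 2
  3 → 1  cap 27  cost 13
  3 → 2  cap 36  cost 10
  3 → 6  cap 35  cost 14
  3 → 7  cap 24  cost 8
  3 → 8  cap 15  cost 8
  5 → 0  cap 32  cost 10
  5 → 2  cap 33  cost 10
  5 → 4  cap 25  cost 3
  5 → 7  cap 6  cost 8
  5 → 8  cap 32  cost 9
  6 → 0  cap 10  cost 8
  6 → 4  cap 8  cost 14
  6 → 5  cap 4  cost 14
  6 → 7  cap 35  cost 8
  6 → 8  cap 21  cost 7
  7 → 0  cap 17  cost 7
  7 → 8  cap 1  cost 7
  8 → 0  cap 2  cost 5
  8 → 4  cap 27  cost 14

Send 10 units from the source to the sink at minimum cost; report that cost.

Minimum cost for 10 units: 142

shortest-cost path #1: 3→2→4 push 2 @ unit cost 11 (adds 22)
shortest-cost path #2: 3→0→1→5→4 push 8 @ unit cost 15 (adds 120)
total cost = 142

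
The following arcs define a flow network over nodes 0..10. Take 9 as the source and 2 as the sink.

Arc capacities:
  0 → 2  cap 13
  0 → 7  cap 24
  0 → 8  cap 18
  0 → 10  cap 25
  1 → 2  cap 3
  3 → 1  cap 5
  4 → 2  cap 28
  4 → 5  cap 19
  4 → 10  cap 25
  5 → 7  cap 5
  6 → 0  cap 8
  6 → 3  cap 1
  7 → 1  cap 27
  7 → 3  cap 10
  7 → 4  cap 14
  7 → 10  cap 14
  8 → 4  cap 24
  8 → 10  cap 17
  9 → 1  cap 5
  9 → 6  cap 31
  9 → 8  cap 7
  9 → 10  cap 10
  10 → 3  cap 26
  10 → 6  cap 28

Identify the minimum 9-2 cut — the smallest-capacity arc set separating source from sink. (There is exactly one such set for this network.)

augment #1: 9→1→2 push 3
augment #2: 9→6→0→2 push 8
augment #3: 9→8→4→2 push 7
max flow = 18; residual-reachable set from 9 gives S-side
cut edges (S→T): {(1,2), (6,0), (9,8)} total cap 18

Min-cut arcs: {(1,2), (6,0), (9,8)} (total capacity 18)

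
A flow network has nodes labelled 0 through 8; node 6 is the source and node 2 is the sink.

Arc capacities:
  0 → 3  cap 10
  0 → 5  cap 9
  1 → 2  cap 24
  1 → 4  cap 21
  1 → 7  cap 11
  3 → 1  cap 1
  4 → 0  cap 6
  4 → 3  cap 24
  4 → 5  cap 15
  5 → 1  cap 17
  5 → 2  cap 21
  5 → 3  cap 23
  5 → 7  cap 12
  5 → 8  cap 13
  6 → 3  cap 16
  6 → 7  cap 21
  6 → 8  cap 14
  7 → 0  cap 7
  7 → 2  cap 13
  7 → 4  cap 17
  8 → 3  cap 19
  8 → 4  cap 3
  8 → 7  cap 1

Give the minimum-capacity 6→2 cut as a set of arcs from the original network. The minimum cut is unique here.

augment #1: 6→7→2 push 13
augment #2: 6→3→1→2 push 1
augment #3: 6→7→0→5→2 push 7
augment #4: 6→7→4→5→2 push 1
augment #5: 6→8→4→5→2 push 3
augment #6: 6→8→7→4→5→2 push 1
max flow = 26; residual-reachable set from 6 gives S-side
cut edges (S→T): {(3,1), (6,7), (8,4), (8,7)} total cap 26

Min-cut arcs: {(3,1), (6,7), (8,4), (8,7)} (total capacity 26)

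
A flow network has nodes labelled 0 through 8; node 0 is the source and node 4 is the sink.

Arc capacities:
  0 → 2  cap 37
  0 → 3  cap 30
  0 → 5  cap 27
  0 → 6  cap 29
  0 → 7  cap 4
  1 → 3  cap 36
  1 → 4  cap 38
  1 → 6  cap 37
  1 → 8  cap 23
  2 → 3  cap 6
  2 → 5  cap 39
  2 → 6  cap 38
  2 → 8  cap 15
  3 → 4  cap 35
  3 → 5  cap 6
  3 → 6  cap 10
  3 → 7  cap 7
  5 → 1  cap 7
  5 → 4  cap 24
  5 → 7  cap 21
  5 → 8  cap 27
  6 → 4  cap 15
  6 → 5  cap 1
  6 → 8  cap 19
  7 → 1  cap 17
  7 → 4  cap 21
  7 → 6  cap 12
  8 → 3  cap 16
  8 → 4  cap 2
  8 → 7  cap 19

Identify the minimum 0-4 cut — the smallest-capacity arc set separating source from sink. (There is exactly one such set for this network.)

Min-cut arcs: {(3,4), (5,1), (5,4), (6,4), (7,1), (7,4), (8,4)} (total capacity 121)

augment #1: 0→3→4 push 30
augment #2: 0→5→4 push 24
augment #3: 0→6→4 push 15
augment #4: 0→7→4 push 4
augment #5: 0→2→3→4 push 5
augment #6: 0→2→8→4 push 2
augment #7: 0→5→1→4 push 3
augment #8: 0→2→3→7→4 push 1
augment #9: 0→2→5→1→4 push 4
augment #10: 0→2→5→7→4 push 16
augment #11: 0→2→5→7→1→4 push 5
augment #12: 0→2→8→7→1→4 push 4
augment #13: 0→6→8→7→1→4 push 8
max flow = 121; residual-reachable set from 0 gives S-side
cut edges (S→T): {(3,4), (5,1), (5,4), (6,4), (7,1), (7,4), (8,4)} total cap 121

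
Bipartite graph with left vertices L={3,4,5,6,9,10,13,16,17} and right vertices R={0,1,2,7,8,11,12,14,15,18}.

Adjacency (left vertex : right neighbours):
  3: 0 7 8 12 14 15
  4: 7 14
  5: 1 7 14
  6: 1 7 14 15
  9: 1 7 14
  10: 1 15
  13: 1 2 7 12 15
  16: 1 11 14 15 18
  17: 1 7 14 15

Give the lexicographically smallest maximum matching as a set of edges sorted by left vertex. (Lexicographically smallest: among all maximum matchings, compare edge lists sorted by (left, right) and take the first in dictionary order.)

Lex-smallest maximum matching: {(3,0), (4,7), (5,1), (6,14), (10,15), (13,2), (16,11)}

|M| = 7 (so the lex-smallest maximum matching has 7 edges)
process left vertices in ascending order; for each, take the smallest-labelled available neighbour that still permits 7 edges overall, or leave it unmatched if none does
lex-smallest matching: {3-0, 4-7, 5-1, 6-14, 10-15, 13-2, 16-11}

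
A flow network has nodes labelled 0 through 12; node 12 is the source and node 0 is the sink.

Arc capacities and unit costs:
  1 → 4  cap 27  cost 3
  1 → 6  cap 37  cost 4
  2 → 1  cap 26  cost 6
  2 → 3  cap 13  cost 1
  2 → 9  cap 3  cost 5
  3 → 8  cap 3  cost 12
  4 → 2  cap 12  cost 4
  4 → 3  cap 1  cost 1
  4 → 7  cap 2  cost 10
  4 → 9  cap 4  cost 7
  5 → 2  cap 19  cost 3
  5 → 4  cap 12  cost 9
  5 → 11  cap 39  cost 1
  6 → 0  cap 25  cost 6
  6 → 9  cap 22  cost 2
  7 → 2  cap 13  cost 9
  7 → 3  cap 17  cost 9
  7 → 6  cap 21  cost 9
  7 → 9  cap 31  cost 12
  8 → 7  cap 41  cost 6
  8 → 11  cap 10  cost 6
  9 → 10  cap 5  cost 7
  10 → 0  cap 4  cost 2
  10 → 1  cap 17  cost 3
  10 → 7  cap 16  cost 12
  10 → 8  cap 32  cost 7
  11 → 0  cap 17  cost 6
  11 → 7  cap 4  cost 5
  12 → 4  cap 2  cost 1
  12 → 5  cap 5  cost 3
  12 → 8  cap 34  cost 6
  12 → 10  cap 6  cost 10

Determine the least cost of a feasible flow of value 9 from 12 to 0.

shortest-cost path #1: 12→5→11→0 push 5 @ unit cost 10 (adds 50)
shortest-cost path #2: 12→10→0 push 4 @ unit cost 12 (adds 48)
total cost = 98

Minimum cost for 9 units: 98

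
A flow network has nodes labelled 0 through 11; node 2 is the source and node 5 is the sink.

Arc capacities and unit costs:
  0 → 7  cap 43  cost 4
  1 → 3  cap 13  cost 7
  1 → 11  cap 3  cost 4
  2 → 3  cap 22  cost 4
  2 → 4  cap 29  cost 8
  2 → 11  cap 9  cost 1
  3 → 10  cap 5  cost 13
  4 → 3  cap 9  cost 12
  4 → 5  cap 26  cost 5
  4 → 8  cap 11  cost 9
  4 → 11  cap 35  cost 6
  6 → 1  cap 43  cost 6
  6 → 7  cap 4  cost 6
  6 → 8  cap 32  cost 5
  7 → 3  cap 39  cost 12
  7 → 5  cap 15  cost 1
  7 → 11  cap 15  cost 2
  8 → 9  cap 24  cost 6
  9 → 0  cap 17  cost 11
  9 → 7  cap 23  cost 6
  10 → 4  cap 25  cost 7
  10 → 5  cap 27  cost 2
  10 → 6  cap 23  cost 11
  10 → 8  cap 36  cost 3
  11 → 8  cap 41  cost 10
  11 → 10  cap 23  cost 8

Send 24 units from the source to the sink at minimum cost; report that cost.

Minimum cost for 24 units: 294

shortest-cost path #1: 2→11→10→5 push 9 @ unit cost 11 (adds 99)
shortest-cost path #2: 2→4→5 push 15 @ unit cost 13 (adds 195)
total cost = 294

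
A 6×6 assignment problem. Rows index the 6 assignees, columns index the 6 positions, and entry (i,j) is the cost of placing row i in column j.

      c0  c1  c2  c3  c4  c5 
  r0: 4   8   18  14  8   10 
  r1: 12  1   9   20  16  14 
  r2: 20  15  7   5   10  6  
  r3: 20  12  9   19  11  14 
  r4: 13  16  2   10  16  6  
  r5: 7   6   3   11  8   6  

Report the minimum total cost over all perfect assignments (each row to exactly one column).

optimal assignment: row0→col0 (cost 4), row1→col1 (cost 1), row2→col3 (cost 5), row3→col4 (cost 11), row4→col2 (cost 2), row5→col5 (cost 6)
total = 4 + 1 + 5 + 11 + 2 + 6 = 29

Minimum assignment cost: 29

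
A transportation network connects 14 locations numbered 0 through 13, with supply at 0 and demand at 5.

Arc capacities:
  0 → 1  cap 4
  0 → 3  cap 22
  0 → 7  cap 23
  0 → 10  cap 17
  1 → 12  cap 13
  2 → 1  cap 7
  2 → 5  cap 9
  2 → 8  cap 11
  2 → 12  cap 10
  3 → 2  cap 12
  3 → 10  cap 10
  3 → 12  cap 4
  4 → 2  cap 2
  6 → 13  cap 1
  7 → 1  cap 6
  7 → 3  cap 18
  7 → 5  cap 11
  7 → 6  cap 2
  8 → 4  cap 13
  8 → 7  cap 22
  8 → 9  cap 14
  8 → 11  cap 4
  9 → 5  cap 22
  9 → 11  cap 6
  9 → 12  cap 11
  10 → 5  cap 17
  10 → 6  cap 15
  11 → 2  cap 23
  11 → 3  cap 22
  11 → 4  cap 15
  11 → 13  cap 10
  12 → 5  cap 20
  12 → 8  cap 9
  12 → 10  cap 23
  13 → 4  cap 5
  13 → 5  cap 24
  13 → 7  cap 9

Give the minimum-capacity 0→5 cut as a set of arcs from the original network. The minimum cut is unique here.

Min-cut arcs: {(0,1), (3,2), (3,12), (6,13), (7,1), (7,5), (10,5)} (total capacity 55)

augment #1: 0→7→5 push 11
augment #2: 0→10→5 push 17
augment #3: 0→1→12→5 push 4
augment #4: 0→3→2→5 push 9
augment #5: 0→3→12→5 push 4
augment #6: 0→3→2→12→5 push 3
augment #7: 0→7→1→12→5 push 6
augment #8: 0→7→6→13→5 push 1
max flow = 55; residual-reachable set from 0 gives S-side
cut edges (S→T): {(0,1), (3,2), (3,12), (6,13), (7,1), (7,5), (10,5)} total cap 55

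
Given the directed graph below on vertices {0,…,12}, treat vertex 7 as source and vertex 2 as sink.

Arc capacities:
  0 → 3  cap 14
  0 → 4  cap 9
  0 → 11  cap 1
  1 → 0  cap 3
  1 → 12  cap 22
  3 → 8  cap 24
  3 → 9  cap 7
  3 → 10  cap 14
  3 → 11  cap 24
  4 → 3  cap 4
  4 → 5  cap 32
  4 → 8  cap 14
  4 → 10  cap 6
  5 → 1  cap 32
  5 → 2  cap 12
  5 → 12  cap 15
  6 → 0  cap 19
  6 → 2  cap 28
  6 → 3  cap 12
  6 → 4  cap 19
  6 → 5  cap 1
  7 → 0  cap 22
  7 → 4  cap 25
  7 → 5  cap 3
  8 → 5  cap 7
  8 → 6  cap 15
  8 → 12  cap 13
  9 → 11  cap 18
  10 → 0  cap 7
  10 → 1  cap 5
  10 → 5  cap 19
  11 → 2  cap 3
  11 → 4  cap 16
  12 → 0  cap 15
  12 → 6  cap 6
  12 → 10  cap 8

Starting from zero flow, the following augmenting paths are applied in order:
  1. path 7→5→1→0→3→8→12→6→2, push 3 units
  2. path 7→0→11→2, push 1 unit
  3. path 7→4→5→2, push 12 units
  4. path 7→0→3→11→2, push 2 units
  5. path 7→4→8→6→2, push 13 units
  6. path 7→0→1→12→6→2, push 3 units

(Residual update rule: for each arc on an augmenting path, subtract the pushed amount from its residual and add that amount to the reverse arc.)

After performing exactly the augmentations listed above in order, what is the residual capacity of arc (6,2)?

after path 1 (7→5→1→0→3→8→12→6→2, push 3): res(6,2)=25
after path 2 (7→0→11→2, push 1): res(6,2)=25
after path 3 (7→4→5→2, push 12): res(6,2)=25
after path 4 (7→0→3→11→2, push 2): res(6,2)=25
after path 5 (7→4→8→6→2, push 13): res(6,2)=12
after path 6 (7→0→1→12→6→2, push 3): res(6,2)=9

Residual capacity of (6,2): 9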